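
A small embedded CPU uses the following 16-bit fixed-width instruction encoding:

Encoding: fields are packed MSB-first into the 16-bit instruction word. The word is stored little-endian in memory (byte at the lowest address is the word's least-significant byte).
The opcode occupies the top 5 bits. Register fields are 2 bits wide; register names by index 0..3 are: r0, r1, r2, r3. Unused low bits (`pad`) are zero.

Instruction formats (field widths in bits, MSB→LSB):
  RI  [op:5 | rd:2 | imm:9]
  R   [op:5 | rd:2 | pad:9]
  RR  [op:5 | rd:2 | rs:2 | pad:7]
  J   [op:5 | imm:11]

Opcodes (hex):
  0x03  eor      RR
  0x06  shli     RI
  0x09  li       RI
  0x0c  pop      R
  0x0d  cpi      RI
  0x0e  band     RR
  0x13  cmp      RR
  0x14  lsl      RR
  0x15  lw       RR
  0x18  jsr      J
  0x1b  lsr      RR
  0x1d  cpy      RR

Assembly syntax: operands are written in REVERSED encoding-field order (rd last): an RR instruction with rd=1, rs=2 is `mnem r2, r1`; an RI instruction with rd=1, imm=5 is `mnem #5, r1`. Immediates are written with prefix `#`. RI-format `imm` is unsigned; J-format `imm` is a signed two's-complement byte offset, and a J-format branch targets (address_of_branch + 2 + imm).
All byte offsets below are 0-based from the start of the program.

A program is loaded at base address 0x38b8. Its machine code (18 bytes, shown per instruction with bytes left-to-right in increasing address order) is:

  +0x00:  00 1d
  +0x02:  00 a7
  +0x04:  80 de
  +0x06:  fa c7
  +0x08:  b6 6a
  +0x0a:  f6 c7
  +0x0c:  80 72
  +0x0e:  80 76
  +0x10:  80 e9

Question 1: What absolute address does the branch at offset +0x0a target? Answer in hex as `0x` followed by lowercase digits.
0x38ba

[0a] f6 c7 → 0xc7f6
  opcode bits[15:11]=0x18: jsr/J
  imm: (w>>0)&0x7ff=0x7f6 (s11→-10) → #-10
  target = base 0x38b8 + off 0x0a + 2 + imm -10 = 0x38ba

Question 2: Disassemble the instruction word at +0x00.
eor r2, r2

@+00  little-endian(00 1d) = 0x1d00
  op=0x1d00>>11=0x3 ⇒ eor (RR)
  [10:9] rd=2 = r2
  [8:7] rs=2 = r2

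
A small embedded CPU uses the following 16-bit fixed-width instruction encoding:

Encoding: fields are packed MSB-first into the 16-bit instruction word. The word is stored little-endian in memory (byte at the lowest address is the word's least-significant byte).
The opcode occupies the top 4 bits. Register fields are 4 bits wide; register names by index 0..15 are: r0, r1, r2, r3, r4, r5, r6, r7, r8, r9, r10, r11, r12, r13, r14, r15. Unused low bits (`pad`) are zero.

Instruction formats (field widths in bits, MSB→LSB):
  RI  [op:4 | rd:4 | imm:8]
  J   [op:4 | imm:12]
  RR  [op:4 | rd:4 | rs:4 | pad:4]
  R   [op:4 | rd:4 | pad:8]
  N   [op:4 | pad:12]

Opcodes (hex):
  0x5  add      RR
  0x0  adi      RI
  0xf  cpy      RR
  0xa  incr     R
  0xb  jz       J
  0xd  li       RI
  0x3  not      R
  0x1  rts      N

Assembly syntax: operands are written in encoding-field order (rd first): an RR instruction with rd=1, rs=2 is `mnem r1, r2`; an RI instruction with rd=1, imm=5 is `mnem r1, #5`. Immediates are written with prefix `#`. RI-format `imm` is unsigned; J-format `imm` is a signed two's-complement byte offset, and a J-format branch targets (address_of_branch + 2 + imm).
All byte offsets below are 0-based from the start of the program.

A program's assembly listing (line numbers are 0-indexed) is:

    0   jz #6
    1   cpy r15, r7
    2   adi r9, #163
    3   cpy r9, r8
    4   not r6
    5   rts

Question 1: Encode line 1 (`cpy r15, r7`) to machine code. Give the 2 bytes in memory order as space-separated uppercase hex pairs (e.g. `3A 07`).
line 1 (cpy): pack op=0xf:4|rd=15:4|rs=7:4|pad=0:4 = 0xff70; little→ 70 ff

70 FF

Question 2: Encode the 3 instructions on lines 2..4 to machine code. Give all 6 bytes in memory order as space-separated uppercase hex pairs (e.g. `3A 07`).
line 2 (adi): pack op=0x0:4|rd=9:4|imm=163:8 = 0x09a3; little→ a3 09
line 3 (cpy): pack op=0xf:4|rd=9:4|rs=8:4|pad=0:4 = 0xf980; little→ 80 f9
line 4 (not): pack op=0x3:4|rd=6:4|pad=0:8 = 0x3600; little→ 00 36

A3 09 80 F9 00 36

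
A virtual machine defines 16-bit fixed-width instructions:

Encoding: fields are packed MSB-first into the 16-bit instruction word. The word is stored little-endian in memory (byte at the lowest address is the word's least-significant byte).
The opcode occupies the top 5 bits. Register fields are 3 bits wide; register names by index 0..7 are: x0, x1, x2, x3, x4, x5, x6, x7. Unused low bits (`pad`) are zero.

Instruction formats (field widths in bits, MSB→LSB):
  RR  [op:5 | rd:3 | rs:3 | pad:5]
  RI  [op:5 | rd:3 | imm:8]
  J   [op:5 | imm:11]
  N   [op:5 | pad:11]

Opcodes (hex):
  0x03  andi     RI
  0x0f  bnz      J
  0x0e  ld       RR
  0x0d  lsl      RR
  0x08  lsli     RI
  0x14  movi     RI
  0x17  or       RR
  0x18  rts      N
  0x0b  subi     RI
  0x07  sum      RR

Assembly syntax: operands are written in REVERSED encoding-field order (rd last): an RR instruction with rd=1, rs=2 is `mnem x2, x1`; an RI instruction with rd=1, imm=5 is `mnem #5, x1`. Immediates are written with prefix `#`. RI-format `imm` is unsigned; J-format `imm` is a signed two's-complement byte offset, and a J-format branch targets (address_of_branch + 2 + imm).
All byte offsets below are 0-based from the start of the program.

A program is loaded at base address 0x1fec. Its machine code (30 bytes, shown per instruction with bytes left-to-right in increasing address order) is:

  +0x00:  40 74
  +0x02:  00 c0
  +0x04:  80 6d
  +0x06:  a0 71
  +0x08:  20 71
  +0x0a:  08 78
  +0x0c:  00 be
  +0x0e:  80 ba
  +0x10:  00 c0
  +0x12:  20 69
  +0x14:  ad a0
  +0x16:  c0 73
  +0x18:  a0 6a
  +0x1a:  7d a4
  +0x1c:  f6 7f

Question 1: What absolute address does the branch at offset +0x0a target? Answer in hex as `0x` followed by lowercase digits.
@+0a  little-endian(08 78) = 0x7808
  top 5b → 0xf → bnz [J]
  imm: (w>>0)&0x7ff=0x8 → #8
  target = base 0x1fec + off 0x0a + 2 + imm 8 = 0x2000

0x2000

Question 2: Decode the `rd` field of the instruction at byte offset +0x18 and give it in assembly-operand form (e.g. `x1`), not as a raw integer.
x2

off 0x18: read a0 6a as little → 0x6aa0
  op=0x6aa0>>11=0xd ⇒ lsl (RR)
  [10:8] rd=2 = x2
  [7:5] rs=5 = x5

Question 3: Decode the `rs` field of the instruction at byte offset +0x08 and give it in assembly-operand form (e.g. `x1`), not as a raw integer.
[08] 20 71 → 0x7120
  opcode bits[15:11]=0xe: ld/RR
  rd: (w>>8)&0x7=0x1 → x1
  rs: (w>>5)&0x7=0x1 → x1

x1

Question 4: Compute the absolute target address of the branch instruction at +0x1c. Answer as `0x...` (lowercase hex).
0x2000

[1c] f6 7f → 0x7ff6
  op=0x7ff6>>11=0xf ⇒ bnz (J)
  imm@[10:0]=0x7f6 (s11→-10) ⇒ #-10
  target = base 0x1fec + off 0x1c + 2 + imm -10 = 0x2000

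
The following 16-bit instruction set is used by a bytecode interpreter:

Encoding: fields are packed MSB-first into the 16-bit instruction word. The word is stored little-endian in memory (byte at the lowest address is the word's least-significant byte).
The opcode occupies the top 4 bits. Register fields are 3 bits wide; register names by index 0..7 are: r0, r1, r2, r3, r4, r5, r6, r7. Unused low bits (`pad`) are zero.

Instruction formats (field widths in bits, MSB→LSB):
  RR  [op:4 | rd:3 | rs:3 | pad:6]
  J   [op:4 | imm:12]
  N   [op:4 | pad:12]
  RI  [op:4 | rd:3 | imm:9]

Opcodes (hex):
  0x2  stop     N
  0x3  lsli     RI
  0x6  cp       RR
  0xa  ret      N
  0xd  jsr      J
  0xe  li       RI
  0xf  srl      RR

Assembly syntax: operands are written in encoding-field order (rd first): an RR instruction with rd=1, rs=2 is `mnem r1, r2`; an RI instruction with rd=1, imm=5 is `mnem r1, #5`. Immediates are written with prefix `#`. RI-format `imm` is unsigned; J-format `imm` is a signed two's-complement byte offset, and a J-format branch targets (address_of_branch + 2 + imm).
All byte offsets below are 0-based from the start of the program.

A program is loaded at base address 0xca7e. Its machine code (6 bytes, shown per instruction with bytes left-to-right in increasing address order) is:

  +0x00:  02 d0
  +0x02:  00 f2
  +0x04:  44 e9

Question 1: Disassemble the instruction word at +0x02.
[02] 00 f2 → 0xf200
  op=0xf200>>12=0xf ⇒ srl (RR)
  rd: (w>>9)&0x7=0x1 → r1
  rs: (w>>6)&0x7=0x0 → r0

srl r1, r0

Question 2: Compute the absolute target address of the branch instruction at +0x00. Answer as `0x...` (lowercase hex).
off 0x00: read 02 d0 as little → 0xd002
  op=0xd002>>12=0xd ⇒ jsr (J)
  imm@[11:0]=0x2 ⇒ #2
  target = base 0xca7e + off 0x00 + 2 + imm 2 = 0xca82

0xca82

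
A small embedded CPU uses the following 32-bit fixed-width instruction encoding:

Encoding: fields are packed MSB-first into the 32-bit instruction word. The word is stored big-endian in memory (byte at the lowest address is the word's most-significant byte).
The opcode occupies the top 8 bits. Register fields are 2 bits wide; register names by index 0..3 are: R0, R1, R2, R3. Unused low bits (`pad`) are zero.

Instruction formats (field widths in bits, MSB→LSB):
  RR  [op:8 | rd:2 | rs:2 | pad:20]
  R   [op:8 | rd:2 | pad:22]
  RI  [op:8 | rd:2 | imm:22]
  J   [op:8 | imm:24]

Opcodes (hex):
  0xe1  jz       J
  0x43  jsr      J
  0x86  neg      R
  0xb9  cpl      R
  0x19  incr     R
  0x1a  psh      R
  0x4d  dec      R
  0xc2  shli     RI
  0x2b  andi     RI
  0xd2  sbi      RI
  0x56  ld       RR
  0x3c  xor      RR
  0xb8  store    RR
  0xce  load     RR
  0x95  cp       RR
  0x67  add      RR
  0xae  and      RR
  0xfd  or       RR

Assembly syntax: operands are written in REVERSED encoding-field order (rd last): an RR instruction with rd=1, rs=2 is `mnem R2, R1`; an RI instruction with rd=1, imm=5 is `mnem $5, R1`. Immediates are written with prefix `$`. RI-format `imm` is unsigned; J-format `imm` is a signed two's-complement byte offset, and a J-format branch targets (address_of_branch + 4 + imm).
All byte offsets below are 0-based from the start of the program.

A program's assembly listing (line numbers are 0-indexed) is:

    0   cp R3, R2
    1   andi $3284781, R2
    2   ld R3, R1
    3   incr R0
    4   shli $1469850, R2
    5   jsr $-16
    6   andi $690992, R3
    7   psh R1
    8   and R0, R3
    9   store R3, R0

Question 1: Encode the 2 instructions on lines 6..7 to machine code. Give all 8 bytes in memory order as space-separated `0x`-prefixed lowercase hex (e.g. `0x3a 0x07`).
0x2b 0xca 0x8b 0x30 0x1a 0x40 0x00 0x00

6. andi fields op=0x2b:8|rd=3:2|imm=690992:22 → word 2bca8b30h → 2b ca 8b 30
7. psh fields op=0x1a:8|rd=1:2|pad=0:22 → word 1a400000h → 1a 40 00 00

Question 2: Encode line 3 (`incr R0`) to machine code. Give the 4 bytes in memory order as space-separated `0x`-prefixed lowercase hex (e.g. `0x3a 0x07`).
3. incr fields op=0x19:8|rd=0:2|pad=0:22 → word 19000000h → 19 00 00 00

0x19 0x00 0x00 0x00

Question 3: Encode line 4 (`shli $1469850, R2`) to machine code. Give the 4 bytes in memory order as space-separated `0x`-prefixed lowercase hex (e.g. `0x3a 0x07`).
0xc2 0x96 0x6d 0x9a

line 4 (shli): pack op=0xc2:8|rd=2:2|imm=1469850:22 = 0xc2966d9a; big→ c2 96 6d 9a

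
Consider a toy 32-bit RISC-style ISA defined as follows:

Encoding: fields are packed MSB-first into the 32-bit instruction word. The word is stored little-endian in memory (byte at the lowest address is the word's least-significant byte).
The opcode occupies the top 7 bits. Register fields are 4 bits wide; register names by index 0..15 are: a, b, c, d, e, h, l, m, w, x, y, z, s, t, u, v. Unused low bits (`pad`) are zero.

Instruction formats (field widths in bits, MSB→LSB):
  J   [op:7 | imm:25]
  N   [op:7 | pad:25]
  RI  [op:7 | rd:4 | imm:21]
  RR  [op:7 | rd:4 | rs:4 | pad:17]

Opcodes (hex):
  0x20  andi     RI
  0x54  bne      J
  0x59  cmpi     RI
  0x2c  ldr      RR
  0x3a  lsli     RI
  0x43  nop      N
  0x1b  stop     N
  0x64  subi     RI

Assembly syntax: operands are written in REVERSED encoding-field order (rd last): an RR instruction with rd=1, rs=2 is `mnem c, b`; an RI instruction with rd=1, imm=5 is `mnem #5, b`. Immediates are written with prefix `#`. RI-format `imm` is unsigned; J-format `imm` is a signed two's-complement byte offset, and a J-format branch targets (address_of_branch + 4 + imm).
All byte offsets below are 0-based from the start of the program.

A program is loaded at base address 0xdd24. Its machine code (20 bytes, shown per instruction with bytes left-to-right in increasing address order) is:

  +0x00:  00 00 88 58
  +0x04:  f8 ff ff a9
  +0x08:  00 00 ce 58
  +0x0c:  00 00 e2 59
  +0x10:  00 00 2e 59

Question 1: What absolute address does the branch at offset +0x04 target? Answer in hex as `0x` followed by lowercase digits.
0xdd24

@+04  little-endian(f8 ff ff a9) = 0xa9fffff8
  top 7b → 0x54 → bne [J]
  imm: (w>>0)&0x1ffffff=0x1fffff8 (s25→-8) → #-8
  target = base 0xdd24 + off 0x04 + 4 + imm -8 = 0xdd24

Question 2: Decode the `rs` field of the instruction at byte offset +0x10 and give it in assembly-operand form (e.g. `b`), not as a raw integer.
m

+0x10: 00 00 2e 59 ⇒ word 0x592e0000 (little)
  opcode bits[31:25]=0x2c: ldr/RR
  rd@[24:21]=0x9 ⇒ x
  rs@[20:17]=0x7 ⇒ m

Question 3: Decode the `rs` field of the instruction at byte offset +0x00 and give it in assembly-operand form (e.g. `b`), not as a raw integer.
@+00  little-endian(00 00 88 58) = 0x58880000
  opcode bits[31:25]=0x2c: ldr/RR
  rd: (w>>21)&0xf=0x4 → e
  rs: (w>>17)&0xf=0x4 → e

e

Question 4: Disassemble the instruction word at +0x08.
@+08  little-endian(00 00 ce 58) = 0x58ce0000
  opcode bits[31:25]=0x2c: ldr/RR
  rd: (w>>21)&0xf=0x6 → l
  rs: (w>>17)&0xf=0x7 → m

ldr m, l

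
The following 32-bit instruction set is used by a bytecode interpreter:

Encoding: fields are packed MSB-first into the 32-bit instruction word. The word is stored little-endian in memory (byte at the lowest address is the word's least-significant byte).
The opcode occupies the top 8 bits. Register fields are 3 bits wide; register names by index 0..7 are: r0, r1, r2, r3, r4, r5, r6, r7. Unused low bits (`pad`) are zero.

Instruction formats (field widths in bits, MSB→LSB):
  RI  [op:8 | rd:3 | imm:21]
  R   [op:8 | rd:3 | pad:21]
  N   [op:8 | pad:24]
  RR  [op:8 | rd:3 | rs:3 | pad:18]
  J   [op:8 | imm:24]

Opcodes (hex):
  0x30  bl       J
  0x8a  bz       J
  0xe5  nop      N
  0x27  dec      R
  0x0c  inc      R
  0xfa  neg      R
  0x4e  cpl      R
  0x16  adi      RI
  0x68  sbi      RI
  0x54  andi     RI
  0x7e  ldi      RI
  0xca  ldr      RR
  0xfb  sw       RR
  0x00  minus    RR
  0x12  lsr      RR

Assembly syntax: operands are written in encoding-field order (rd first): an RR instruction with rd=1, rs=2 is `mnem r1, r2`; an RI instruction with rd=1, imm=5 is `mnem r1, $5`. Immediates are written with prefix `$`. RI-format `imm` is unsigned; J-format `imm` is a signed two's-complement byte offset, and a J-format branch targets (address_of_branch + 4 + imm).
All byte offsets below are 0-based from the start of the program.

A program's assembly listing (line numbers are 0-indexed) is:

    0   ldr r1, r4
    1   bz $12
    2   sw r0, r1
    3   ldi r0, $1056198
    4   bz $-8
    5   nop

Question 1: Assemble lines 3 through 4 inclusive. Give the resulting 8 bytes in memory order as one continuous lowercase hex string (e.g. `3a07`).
L3: ldi op=0x7e:8|rd=0:3|imm=1056198:21 ⇒ 0x7e101dc6 ⇒ little c6 1d 10 7e
L4: bz op=0x8a:8|imm=-8:24 ⇒ 0x8afffff8 ⇒ little f8 ff ff 8a

c61d107ef8ffff8a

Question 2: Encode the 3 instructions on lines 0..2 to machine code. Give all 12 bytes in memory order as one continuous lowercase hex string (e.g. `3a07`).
line 0 (ldr): pack op=0xca:8|rd=1:3|rs=4:3|pad=0:18 = 0xca300000; little→ 00 00 30 ca
line 1 (bz): pack op=0x8a:8|imm=12:24 = 0x8a00000c; little→ 0c 00 00 8a
line 2 (sw): pack op=0xfb:8|rd=0:3|rs=1:3|pad=0:18 = 0xfb040000; little→ 00 00 04 fb

000030ca0c00008a000004fb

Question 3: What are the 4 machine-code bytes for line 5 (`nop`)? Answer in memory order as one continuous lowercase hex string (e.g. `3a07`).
000000e5

5. nop fields op=0xe5:8|pad=0:24 → word e5000000h → 00 00 00 e5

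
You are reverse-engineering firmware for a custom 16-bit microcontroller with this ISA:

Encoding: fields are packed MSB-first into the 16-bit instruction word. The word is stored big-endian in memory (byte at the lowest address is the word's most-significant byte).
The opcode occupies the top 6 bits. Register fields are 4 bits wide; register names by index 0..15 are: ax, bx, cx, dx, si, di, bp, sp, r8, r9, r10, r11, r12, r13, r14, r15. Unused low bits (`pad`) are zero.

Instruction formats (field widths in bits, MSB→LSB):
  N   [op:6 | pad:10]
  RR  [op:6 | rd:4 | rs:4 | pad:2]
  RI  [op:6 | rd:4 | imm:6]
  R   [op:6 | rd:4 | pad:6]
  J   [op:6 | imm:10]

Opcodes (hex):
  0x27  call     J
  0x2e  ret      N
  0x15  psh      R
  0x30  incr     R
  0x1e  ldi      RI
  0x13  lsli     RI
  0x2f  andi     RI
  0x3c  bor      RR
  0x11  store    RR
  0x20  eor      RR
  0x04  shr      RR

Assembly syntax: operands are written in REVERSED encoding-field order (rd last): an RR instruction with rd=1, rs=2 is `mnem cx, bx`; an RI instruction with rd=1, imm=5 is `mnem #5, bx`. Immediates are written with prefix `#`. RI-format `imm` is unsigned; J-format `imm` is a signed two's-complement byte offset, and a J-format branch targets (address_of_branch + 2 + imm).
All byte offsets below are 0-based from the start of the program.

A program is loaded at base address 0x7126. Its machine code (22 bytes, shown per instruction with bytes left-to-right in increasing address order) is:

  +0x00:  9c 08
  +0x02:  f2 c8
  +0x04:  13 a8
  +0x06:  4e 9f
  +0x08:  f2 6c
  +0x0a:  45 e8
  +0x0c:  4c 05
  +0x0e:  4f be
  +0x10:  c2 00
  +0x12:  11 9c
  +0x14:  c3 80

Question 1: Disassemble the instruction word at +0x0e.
lsli #62, r14

[0e] 4f be → 0x4fbe
  op=0x4fbe>>10=0x13 ⇒ lsli (RI)
  rd: (w>>6)&0xf=0xe → r14
  imm: (w>>0)&0x3f=0x3e → #62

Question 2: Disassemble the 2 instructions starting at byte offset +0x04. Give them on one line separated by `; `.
+0x04: 13 a8 ⇒ word 0x13a8 (big)
  op=0x13a8>>10=0x4 ⇒ shr (RR)
  rd@[9:6]=0xe ⇒ r14
  rs@[5:2]=0xa ⇒ r10
+0x06: 4e 9f ⇒ word 0x4e9f (big)
  op=0x4e9f>>10=0x13 ⇒ lsli (RI)
  rd@[9:6]=0xa ⇒ r10
  imm@[5:0]=0x1f ⇒ #31

shr r10, r14; lsli #31, r10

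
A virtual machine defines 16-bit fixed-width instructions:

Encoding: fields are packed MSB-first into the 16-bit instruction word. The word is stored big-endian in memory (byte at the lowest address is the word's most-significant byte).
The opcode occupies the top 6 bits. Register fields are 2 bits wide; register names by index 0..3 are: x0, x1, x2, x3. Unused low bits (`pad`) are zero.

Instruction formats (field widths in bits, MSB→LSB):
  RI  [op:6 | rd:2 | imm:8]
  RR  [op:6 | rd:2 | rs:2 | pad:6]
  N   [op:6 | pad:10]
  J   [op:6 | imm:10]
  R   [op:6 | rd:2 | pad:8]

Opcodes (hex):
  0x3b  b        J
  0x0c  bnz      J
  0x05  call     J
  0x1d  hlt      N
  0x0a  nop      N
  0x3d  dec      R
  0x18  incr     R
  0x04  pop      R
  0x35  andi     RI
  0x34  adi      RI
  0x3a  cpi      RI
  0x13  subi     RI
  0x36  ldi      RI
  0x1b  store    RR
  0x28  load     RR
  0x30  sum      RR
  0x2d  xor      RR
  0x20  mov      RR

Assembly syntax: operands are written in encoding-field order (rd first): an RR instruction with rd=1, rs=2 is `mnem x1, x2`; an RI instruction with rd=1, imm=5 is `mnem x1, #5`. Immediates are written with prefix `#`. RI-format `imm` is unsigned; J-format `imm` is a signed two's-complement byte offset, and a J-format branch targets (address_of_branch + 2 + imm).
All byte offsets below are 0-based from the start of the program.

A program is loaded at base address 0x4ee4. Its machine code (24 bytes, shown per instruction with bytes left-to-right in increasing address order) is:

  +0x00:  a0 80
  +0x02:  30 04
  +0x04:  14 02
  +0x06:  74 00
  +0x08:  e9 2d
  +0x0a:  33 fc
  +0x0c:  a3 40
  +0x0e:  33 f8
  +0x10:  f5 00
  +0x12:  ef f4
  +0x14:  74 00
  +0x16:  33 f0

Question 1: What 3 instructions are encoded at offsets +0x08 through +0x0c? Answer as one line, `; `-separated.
cpi x1, #45; bnz #-4; load x3, x1

@+08  big-endian(e9 2d) = 0xe92d
  opcode bits[15:10]=0x3a: cpi/RI
  rd@[9:8]=0x1 ⇒ x1
  imm@[7:0]=0x2d ⇒ #45
@+0a  big-endian(33 fc) = 0x33fc
  opcode bits[15:10]=0xc: bnz/J
  imm@[9:0]=0x3fc (s10→-4) ⇒ #-4
@+0c  big-endian(a3 40) = 0xa340
  opcode bits[15:10]=0x28: load/RR
  rd@[9:8]=0x3 ⇒ x3
  rs@[7:6]=0x1 ⇒ x1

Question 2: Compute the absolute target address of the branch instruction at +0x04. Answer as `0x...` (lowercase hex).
0x4eec

off 0x04: read 14 02 as big → 0x1402
  top 6b → 0x5 → call [J]
  imm@[9:0]=0x2 ⇒ #2
  target = base 0x4ee4 + off 0x04 + 2 + imm 2 = 0x4eec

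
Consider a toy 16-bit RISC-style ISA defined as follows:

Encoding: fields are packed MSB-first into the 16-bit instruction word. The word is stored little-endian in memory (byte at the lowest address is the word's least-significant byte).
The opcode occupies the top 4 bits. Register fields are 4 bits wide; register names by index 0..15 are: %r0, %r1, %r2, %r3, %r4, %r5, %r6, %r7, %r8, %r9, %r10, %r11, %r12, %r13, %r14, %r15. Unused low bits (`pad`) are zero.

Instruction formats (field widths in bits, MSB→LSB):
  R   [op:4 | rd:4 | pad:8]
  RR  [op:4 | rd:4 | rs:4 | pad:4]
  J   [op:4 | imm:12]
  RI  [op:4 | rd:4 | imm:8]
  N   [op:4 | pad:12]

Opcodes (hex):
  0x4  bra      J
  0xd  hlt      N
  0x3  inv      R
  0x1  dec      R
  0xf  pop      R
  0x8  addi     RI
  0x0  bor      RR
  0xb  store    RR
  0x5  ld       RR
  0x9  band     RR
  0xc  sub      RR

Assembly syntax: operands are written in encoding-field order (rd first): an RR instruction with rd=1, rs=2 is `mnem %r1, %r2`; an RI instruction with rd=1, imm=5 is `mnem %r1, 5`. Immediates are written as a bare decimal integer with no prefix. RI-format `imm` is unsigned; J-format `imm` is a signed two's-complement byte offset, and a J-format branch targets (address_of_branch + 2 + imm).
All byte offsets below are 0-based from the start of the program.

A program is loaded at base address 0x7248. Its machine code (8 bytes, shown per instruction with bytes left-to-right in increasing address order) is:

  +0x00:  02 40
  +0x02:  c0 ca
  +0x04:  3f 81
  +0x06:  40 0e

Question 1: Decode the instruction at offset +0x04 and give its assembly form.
addi %r1, 63

[04] 3f 81 → 0x813f
  opcode bits[15:12]=0x8: addi/RI
  rd: (w>>8)&0xf=0x1 → %r1
  imm: (w>>0)&0xff=0x3f → 63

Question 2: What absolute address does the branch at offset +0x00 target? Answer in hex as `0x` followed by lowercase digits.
0x724c

@+00  little-endian(02 40) = 0x4002
  opcode bits[15:12]=0x4: bra/J
  imm: (w>>0)&0xfff=0x2 → 2
  target = base 0x7248 + off 0x00 + 2 + imm 2 = 0x724c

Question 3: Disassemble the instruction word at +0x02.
sub %r10, %r12

+0x02: c0 ca ⇒ word 0xcac0 (little)
  top 4b → 0xc → sub [RR]
  rd: (w>>8)&0xf=0xa → %r10
  rs: (w>>4)&0xf=0xc → %r12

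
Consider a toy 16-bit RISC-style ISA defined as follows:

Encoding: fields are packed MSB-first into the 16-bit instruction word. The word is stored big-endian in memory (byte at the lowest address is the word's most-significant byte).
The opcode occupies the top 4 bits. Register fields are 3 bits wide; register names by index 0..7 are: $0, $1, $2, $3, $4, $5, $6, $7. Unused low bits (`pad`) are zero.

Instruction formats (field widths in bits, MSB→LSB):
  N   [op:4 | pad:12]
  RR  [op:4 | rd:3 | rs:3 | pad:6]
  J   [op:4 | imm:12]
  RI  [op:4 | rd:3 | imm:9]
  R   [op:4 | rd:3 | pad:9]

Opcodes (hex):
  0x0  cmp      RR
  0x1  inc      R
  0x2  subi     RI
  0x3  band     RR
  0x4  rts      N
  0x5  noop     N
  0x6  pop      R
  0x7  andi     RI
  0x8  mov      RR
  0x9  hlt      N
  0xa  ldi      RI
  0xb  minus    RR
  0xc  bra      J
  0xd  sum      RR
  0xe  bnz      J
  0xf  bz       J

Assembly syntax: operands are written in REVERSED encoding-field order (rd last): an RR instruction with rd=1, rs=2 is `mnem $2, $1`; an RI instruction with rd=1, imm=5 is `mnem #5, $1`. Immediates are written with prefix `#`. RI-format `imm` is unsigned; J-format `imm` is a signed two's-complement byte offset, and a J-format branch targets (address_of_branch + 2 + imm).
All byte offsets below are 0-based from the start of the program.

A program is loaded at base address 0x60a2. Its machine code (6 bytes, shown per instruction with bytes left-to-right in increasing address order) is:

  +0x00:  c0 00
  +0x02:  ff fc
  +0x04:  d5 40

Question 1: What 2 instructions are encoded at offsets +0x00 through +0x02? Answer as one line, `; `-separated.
bra #0; bz #-4

[00] c0 00 → 0xc000
  opcode bits[15:12]=0xc: bra/J
  [11:0] imm=0 = #0
[02] ff fc → 0xfffc
  opcode bits[15:12]=0xf: bz/J
  [11:0] imm=4092 (s12→-4) = #-4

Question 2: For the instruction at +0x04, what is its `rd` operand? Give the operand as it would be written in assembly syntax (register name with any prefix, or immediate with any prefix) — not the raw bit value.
off 0x04: read d5 40 as big → 0xd540
  top 4b → 0xd → sum [RR]
  rd: (w>>9)&0x7=0x2 → $2
  rs: (w>>6)&0x7=0x5 → $5

$2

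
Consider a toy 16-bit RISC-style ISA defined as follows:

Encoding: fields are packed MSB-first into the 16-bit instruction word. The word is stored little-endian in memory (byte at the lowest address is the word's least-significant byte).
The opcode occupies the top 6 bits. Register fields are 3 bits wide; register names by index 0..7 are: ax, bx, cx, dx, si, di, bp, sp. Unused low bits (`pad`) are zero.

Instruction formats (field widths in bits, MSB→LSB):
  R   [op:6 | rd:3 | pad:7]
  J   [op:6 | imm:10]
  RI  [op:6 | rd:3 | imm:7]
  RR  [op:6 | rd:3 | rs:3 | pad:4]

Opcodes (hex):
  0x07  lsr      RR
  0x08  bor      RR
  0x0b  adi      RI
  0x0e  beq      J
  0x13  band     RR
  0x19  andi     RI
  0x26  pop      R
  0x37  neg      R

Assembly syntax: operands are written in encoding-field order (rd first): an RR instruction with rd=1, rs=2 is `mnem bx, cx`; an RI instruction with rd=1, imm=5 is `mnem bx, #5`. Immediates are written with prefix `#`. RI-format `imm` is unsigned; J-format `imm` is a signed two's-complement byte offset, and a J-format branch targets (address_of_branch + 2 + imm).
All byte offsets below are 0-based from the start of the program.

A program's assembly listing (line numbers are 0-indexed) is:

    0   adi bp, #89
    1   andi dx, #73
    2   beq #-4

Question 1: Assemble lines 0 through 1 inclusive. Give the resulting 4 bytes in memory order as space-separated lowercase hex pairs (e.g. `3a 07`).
59 2f c9 65

L0: adi op=0xb:6|rd=6:3|imm=89:7 ⇒ 0x2f59 ⇒ little 59 2f
L1: andi op=0x19:6|rd=3:3|imm=73:7 ⇒ 0x65c9 ⇒ little c9 65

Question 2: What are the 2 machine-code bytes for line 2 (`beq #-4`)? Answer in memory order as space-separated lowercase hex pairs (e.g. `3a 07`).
fc 3b

line 2 (beq): pack op=0xe:6|imm=-4:10 = 0x3bfc; little→ fc 3b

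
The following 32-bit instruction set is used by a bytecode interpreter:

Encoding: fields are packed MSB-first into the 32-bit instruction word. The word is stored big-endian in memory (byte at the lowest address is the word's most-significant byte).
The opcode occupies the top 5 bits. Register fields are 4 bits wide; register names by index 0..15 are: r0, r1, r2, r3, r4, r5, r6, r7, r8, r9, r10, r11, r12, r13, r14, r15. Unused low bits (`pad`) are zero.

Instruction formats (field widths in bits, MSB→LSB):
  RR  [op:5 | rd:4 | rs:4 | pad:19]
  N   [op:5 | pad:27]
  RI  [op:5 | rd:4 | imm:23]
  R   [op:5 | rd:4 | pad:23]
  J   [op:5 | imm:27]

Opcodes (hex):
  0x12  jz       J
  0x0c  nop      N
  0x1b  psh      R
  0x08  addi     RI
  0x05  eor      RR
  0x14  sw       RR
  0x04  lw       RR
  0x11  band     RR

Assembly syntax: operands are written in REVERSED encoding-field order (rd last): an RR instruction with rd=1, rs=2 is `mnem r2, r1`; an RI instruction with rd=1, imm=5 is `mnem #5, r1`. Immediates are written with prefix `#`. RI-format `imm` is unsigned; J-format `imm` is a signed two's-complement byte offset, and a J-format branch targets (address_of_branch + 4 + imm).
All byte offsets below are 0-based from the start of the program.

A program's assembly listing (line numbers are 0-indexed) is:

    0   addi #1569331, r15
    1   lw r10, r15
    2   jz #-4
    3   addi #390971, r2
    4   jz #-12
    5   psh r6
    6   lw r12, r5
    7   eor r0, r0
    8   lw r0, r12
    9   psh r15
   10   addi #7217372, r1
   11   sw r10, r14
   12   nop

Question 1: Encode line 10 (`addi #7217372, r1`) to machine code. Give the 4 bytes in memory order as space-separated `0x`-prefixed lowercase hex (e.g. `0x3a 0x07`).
L10: addi op=0x8:5|rd=1:4|imm=7217372:23 ⇒ 0x40ee20dc ⇒ big 40 ee 20 dc

0x40 0xee 0x20 0xdc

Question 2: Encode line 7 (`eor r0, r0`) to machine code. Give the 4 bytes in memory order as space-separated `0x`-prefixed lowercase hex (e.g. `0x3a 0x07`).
line 7 (eor): pack op=0x5:5|rd=0:4|rs=0:4|pad=0:19 = 0x28000000; big→ 28 00 00 00

0x28 0x00 0x00 0x00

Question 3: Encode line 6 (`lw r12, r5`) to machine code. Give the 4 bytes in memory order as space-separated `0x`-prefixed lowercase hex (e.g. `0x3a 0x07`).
0x22 0xe0 0x00 0x00

L6: lw op=0x4:5|rd=5:4|rs=12:4|pad=0:19 ⇒ 0x22e00000 ⇒ big 22 e0 00 00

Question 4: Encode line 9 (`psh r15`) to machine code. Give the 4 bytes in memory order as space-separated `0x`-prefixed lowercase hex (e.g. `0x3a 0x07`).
L9: psh op=0x1b:5|rd=15:4|pad=0:23 ⇒ 0xdf800000 ⇒ big df 80 00 00

0xdf 0x80 0x00 0x00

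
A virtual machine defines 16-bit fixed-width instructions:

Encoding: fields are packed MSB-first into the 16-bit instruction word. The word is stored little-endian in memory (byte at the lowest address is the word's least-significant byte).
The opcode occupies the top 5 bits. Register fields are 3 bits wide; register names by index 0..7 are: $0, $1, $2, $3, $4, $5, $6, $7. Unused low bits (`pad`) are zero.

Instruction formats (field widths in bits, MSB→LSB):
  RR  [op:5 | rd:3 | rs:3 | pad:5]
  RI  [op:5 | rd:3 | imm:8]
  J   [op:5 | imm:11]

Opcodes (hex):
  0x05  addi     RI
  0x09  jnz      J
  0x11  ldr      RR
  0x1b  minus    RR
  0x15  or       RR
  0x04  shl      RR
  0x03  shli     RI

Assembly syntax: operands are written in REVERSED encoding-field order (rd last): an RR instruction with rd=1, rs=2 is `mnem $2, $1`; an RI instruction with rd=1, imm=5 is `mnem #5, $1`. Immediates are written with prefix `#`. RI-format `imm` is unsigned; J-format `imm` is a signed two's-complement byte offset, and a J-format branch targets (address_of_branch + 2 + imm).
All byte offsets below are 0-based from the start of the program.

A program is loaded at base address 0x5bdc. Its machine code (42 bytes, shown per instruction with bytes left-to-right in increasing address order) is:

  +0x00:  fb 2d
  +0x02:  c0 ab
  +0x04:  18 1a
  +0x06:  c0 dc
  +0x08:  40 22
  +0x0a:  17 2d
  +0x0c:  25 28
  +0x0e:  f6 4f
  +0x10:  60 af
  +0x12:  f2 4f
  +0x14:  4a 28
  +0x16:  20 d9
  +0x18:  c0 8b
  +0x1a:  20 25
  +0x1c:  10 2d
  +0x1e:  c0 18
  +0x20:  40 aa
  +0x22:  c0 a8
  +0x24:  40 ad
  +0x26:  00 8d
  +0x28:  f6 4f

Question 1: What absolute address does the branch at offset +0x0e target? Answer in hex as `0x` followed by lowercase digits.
[0e] f6 4f → 0x4ff6
  top 5b → 0x9 → jnz [J]
  imm@[10:0]=0x7f6 (s11→-10) ⇒ #-10
  target = base 0x5bdc + off 0x0e + 2 + imm -10 = 0x5be2

0x5be2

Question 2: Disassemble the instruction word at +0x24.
or $2, $5

@+24  little-endian(40 ad) = 0xad40
  opcode bits[15:11]=0x15: or/RR
  [10:8] rd=5 = $5
  [7:5] rs=2 = $2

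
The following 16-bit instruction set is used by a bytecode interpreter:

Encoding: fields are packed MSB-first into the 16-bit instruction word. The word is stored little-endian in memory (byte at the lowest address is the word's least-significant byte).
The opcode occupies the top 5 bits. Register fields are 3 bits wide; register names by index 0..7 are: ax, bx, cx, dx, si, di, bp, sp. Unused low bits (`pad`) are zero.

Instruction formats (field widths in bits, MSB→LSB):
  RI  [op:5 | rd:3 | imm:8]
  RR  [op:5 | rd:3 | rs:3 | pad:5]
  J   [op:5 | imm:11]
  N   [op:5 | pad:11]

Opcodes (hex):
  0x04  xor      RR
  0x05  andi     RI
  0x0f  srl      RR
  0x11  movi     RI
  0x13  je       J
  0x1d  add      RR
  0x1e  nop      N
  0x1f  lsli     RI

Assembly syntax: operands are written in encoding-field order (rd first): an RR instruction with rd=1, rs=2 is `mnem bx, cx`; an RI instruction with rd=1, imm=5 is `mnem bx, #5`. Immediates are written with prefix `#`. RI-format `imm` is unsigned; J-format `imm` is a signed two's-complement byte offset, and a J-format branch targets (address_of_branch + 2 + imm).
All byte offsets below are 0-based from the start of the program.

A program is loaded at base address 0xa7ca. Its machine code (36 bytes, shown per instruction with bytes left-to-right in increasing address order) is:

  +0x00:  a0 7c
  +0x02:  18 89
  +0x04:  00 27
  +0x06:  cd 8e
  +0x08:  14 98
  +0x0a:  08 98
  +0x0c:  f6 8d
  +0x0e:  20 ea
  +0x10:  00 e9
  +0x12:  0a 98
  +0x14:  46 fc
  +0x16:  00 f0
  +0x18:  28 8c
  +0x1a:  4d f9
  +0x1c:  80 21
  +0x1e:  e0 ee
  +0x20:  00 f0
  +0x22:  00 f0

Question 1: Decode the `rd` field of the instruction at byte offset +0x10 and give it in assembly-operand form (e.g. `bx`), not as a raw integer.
bx

[10] 00 e9 → 0xe900
  top 5b → 0x1d → add [RR]
  [10:8] rd=1 = bx
  [7:5] rs=0 = ax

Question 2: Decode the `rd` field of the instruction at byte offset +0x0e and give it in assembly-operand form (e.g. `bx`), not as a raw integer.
cx

@+0e  little-endian(20 ea) = 0xea20
  top 5b → 0x1d → add [RR]
  rd: (w>>8)&0x7=0x2 → cx
  rs: (w>>5)&0x7=0x1 → bx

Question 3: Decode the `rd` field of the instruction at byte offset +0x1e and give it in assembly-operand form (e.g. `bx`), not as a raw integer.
[1e] e0 ee → 0xeee0
  op=0xeee0>>11=0x1d ⇒ add (RR)
  rd@[10:8]=0x6 ⇒ bp
  rs@[7:5]=0x7 ⇒ sp

bp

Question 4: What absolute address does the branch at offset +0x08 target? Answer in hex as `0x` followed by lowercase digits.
+0x08: 14 98 ⇒ word 0x9814 (little)
  opcode bits[15:11]=0x13: je/J
  imm: (w>>0)&0x7ff=0x14 → #20
  target = base 0xa7ca + off 0x08 + 2 + imm 20 = 0xa7e8

0xa7e8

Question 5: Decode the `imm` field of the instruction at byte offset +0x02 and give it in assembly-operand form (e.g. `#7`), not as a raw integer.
off 0x02: read 18 89 as little → 0x8918
  opcode bits[15:11]=0x11: movi/RI
  rd: (w>>8)&0x7=0x1 → bx
  imm: (w>>0)&0xff=0x18 → #24

#24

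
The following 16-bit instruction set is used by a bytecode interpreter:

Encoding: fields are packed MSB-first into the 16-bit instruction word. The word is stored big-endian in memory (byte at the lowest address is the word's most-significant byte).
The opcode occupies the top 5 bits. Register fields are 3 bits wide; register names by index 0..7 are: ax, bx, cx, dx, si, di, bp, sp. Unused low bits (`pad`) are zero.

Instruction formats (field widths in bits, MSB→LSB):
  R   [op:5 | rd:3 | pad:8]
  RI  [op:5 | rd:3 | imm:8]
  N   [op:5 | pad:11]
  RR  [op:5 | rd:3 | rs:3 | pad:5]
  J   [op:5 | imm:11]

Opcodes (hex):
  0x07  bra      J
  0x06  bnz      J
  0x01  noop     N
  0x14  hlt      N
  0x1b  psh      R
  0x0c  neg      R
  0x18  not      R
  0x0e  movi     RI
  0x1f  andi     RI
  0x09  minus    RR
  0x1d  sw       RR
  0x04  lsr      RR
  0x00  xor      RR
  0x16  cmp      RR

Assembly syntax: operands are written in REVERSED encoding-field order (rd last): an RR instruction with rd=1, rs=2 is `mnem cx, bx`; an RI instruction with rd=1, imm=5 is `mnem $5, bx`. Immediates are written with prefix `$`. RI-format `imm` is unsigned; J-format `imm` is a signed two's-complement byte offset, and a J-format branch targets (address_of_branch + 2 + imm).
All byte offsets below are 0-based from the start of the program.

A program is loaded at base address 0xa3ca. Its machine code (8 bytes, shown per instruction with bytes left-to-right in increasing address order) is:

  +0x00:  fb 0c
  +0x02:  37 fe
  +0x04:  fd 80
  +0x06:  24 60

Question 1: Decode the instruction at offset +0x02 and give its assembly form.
+0x02: 37 fe ⇒ word 0x37fe (big)
  op=0x37fe>>11=0x6 ⇒ bnz (J)
  imm@[10:0]=0x7fe (s11→-2) ⇒ $-2

bnz $-2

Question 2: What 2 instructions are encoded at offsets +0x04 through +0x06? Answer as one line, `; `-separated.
andi $128, di; lsr dx, si

@+04  big-endian(fd 80) = 0xfd80
  opcode bits[15:11]=0x1f: andi/RI
  rd: (w>>8)&0x7=0x5 → di
  imm: (w>>0)&0xff=0x80 → $128
@+06  big-endian(24 60) = 0x2460
  opcode bits[15:11]=0x4: lsr/RR
  rd: (w>>8)&0x7=0x4 → si
  rs: (w>>5)&0x7=0x3 → dx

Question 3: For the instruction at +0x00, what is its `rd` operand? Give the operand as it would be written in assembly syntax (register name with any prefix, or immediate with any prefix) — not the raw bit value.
dx

off 0x00: read fb 0c as big → 0xfb0c
  opcode bits[15:11]=0x1f: andi/RI
  rd: (w>>8)&0x7=0x3 → dx
  imm: (w>>0)&0xff=0xc → $12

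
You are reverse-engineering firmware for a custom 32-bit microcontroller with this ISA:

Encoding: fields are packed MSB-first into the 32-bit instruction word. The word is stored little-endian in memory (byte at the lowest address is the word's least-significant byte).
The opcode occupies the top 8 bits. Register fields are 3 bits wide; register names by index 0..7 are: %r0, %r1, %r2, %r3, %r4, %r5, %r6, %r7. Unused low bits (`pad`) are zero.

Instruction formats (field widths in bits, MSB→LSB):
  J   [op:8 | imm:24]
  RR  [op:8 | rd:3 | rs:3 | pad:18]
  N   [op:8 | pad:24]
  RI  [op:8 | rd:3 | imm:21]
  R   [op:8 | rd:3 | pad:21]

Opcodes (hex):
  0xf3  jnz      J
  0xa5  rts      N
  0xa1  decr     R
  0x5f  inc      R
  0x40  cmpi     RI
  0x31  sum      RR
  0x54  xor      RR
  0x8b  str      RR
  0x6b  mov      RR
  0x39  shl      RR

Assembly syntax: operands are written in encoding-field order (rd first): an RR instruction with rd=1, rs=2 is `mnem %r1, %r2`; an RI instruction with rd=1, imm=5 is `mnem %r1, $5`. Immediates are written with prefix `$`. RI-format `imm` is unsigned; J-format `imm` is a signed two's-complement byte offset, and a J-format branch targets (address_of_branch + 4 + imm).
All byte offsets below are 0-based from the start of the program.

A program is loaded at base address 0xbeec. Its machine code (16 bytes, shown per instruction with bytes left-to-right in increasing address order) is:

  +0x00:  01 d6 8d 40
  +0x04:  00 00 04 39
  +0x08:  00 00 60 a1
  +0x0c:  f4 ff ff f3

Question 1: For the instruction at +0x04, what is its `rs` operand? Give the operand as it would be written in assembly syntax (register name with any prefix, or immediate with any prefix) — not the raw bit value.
%r1

[04] 00 00 04 39 → 0x39040000
  top 8b → 0x39 → shl [RR]
  rd: (w>>21)&0x7=0x0 → %r0
  rs: (w>>18)&0x7=0x1 → %r1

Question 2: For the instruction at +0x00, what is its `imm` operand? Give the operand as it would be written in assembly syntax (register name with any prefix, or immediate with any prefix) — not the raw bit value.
[00] 01 d6 8d 40 → 0x408dd601
  opcode bits[31:24]=0x40: cmpi/RI
  [23:21] rd=4 = %r4
  [20:0] imm=906753 = $906753

$906753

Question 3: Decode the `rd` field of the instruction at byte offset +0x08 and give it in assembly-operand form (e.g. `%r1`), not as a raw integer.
+0x08: 00 00 60 a1 ⇒ word 0xa1600000 (little)
  op=0xa1600000>>24=0xa1 ⇒ decr (R)
  rd@[23:21]=0x3 ⇒ %r3

%r3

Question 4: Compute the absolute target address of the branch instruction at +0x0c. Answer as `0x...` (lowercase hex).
0xbef0

@+0c  little-endian(f4 ff ff f3) = 0xf3fffff4
  top 8b → 0xf3 → jnz [J]
  imm: (w>>0)&0xffffff=0xfffff4 (s24→-12) → $-12
  target = base 0xbeec + off 0x0c + 4 + imm -12 = 0xbef0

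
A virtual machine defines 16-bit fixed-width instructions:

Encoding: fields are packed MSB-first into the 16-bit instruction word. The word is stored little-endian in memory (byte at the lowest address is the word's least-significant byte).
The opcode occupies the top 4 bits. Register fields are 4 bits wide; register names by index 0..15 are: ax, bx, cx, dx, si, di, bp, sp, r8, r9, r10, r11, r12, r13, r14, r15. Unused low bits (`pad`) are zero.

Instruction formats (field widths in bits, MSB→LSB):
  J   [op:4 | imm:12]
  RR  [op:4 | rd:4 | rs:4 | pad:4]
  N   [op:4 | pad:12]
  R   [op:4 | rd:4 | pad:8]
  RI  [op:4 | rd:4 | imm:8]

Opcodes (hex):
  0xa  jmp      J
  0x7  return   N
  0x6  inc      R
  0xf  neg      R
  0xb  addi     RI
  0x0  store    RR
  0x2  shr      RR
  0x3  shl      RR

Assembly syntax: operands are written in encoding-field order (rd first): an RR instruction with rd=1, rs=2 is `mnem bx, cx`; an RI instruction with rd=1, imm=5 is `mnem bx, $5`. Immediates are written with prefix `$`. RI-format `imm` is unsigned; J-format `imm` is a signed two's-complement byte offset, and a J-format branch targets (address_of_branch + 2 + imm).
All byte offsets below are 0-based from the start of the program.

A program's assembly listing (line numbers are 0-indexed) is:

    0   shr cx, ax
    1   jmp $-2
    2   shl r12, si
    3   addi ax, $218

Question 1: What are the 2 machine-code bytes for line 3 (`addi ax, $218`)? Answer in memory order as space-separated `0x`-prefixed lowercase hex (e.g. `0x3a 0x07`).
0xda 0xb0

line 3 (addi): pack op=0xb:4|rd=0:4|imm=218:8 = 0xb0da; little→ da b0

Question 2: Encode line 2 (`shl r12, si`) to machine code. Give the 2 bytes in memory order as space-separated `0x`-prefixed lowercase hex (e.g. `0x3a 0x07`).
0x40 0x3c

line 2 (shl): pack op=0x3:4|rd=12:4|rs=4:4|pad=0:4 = 0x3c40; little→ 40 3c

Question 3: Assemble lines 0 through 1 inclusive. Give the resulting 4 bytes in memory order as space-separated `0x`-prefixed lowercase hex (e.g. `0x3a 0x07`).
0x00 0x22 0xfe 0xaf

0. shr fields op=0x2:4|rd=2:4|rs=0:4|pad=0:4 → word 2200h → 00 22
1. jmp fields op=0xa:4|imm=-2:12 → word affeh → fe af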